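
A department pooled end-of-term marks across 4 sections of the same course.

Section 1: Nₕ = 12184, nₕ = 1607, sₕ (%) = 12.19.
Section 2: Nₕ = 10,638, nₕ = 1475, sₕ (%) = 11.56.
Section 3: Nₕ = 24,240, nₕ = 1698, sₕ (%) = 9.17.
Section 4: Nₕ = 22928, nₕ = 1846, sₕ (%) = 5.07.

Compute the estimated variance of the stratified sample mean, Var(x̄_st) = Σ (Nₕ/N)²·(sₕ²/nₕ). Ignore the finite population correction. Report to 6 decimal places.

0.012330

N = 69990. Term for each stratum: Wₕ²sₕ²/nₕ.
Var(x̄_st) = 0.002802201 + 0.002093012 + 0.005940106 + 0.001494323 = 0.012329643 → 0.012330.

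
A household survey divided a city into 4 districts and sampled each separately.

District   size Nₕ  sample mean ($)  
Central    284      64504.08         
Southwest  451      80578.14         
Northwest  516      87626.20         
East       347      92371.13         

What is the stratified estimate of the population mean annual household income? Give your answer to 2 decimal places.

x̄_st = (Σ Nₕx̄ₕ) / (Σ Nₕ) = (284·64504.08 + 451·80578.14 + 516·87626.20 + 347·92371.13) / 1598
= 131927801.17 / 1598 = 82558.0733... → 82558.07.

82558.07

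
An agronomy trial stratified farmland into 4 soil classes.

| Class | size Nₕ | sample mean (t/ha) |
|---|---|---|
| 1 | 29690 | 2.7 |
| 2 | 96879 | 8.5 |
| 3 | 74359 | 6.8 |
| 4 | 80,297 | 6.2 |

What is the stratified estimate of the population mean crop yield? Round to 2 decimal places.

x̄_st = (Σ Nₕx̄ₕ) / (Σ Nₕ) = (29690·2.7 + 96879·8.5 + 74359·6.8 + 80297·6.2) / 281225
= 1907117.1 / 281225 = 6.7815... → 6.78.

6.78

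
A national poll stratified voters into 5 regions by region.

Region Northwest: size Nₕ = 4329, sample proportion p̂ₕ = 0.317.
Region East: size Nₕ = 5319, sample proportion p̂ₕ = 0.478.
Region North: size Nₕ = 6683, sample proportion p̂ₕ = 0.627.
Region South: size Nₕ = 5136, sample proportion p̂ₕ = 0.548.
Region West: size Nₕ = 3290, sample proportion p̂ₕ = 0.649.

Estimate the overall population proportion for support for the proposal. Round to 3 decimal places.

0.527

N = 4329 + 5319 + 6683 + 5136 + 3290 = 24757.
Overall proportion = Σ (Nₕ/N)·p̂ₕ.
Σ Nₕp̂ₕ = 1372.293 + 2542.482 + 4190.241 + 2814.528 + 2135.21 = 13054.754.
13054.754 / 24757 = 0.52732... → 0.527.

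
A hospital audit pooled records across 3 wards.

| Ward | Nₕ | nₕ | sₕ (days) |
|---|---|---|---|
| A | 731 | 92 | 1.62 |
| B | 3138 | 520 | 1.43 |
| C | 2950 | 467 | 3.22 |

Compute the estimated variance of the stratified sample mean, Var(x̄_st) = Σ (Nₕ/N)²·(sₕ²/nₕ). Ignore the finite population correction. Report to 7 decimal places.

N = 6819; Wₕ = Nₕ/N.
ward A: (731/6819)²·1.62²/92 = 0.0003278201
ward B: (3138/6819)²·1.43²/520 = 0.0008327856
ward C: (2950/6819)²·3.22²/467 = 0.0041552534
Sum = 0.0053158591 → 0.0053159.

0.0053159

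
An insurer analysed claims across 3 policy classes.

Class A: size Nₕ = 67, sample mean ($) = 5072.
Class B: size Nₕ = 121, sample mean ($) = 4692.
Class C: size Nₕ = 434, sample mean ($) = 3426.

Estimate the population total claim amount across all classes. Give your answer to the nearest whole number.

2394440

Estimate total by summing Nₕ·x̄ₕ over strata.
67·5072 + 121·4692 + 434·3426 = 339824 + 567732 + 1486884 = 2394440.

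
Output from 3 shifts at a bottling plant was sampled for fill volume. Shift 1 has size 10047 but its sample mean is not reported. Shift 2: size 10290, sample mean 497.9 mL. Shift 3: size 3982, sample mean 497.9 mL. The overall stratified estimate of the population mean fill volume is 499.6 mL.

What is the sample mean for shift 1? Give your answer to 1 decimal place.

N = 10047 + 10290 + 3982 = 24319.
Overall total = μ·N = 499.6·24319 = 12149772.4.
Subtract the known strata: 10290·497.9 + 3982·497.9 = 7106028.8.
Remaining total for shift 1: 12149772.4 − 7106028.8 = 5043743.6.
Divide by its size: 5043743.6 / 10047 = 502.015... → 502.0.

502.0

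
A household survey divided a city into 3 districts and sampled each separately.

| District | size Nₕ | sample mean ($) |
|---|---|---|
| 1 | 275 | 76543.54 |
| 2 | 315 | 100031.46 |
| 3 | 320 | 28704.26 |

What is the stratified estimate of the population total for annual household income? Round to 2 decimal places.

Population total = Σ Nₕ·x̄ₕ (each stratum's size times its mean).
275·76543.54 + 315·100031.46 + 320·28704.26 = 21049473.5 + 31509909.9 + 9185363.2 = 61744746.60.

61744746.60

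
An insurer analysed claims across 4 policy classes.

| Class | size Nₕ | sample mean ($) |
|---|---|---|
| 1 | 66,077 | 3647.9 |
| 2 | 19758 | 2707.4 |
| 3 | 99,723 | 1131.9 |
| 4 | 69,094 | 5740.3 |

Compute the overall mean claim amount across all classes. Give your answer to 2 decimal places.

3157.37

x̄_st = (Σ Nₕx̄ₕ) / (Σ Nₕ) = (66077·3647.9 + 19758·2707.4 + 99723·1131.9 + 69094·5740.3) / 254652
= 804031849.4 / 254652 = 3157.3750... → 3157.37.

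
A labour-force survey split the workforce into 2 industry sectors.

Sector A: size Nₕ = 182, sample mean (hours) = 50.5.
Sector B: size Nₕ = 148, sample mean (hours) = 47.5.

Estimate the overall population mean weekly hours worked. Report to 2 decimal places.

49.15

N = 330; weights Wₕ = Nₕ/N = (0.5515, 0.4485).
x̄_st = Σ Wₕ·x̄ₕ = 0.5515·50.5 + 0.4485·47.5 ≈ 49.1545...
→ 49.15.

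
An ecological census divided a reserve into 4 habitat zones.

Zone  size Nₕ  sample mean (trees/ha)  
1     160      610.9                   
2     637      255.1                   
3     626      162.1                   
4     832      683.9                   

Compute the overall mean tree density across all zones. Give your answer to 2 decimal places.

412.74

x̄_st = (Σ Nₕx̄ₕ) / (Σ Nₕ) = (160·610.9 + 637·255.1 + 626·162.1 + 832·683.9) / 2255
= 930722.1 / 2255 = 412.7371... → 412.74.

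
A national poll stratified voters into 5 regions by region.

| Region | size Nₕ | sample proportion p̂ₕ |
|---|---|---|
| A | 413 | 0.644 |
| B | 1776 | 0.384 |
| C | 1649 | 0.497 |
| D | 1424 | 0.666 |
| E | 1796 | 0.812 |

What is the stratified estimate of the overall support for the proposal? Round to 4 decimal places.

0.5914

N = 413 + 1776 + 1649 + 1424 + 1796 = 7058.
Overall proportion = Σ (Nₕ/N)·p̂ₕ.
Σ Nₕp̂ₕ = 265.972 + 681.984 + 819.553 + 948.384 + 1458.352 = 4174.245.
4174.245 / 7058 = 0.591420... → 0.5914.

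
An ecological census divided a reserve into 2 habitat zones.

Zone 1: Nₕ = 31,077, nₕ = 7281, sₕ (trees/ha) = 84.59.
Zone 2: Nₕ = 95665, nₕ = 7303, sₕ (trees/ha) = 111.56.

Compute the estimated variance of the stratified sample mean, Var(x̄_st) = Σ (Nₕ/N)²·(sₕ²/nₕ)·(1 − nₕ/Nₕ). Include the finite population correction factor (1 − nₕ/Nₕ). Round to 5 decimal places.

0.94204

N = 126742. Term for each stratum: Wₕ²sₕ²/nₕ·(1−nₕ/Nₕ).
Var(x̄_st) = 0.04524275 + 0.89679507 = 0.94203781 → 0.94204.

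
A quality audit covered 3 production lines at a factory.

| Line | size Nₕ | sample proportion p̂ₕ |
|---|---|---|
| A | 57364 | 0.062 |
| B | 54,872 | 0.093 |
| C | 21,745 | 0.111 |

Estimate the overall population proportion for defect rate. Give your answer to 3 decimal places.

Wₕ = Nₕ/N with N = 133981: 0.4282, 0.4096, 0.1623.
p̂_st = 0.4282·0.062 + 0.4096·0.093 + 0.1623·0.111 ≈ 0.08265... → 0.083.

0.083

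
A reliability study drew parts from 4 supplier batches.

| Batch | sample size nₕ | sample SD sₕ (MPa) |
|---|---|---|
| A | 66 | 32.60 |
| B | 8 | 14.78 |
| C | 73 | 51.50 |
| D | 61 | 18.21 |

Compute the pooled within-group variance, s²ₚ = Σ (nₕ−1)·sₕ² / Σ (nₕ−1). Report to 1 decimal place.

Degrees of freedom: 65 + 7 + 72 + 60 = 204.
Σ(nₕ−1)sₕ² = 65·1062.76 + 7·218.4484 + 72·2652.25 + 60·331.6041 = 281466.7848.
s²ₚ = 281466.7848 / 204 = 1379.739... → 1379.7.

1379.7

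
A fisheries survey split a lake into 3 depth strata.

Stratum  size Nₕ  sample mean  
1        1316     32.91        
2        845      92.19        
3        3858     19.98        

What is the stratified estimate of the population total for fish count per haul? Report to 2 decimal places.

Population total = Σ Nₕ·x̄ₕ (each stratum's size times its mean).
1316·32.91 + 845·92.19 + 3858·19.98 = 43309.56 + 77900.55 + 77082.84 = 198292.95.

198292.95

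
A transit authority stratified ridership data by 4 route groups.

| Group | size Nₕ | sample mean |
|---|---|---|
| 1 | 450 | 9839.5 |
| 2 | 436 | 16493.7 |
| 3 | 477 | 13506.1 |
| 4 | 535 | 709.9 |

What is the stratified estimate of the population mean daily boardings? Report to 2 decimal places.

9716.14

N = 1898; weights Wₕ = Nₕ/N = (0.2371, 0.2297, 0.2513, 0.2819).
x̄_st = Σ Wₕ·x̄ₕ = 0.2371·9839.5 + 0.2297·16493.7 + 0.2513·13506.1 + 0.2819·709.9 ≈ 9716.1404...
→ 9716.14.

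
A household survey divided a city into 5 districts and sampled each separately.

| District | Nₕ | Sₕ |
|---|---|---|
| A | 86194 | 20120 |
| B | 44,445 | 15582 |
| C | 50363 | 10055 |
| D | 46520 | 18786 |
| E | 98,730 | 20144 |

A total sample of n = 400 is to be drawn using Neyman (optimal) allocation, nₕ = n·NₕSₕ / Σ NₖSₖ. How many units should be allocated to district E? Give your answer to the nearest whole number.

Σ NₕSₕ = 86194·20120 + 44445·15582 + 50363·10055 + 46520·18786 + 98730·20144 = 5795907075.
Share for E: 1988817120/5795907075 = 0.34314.
n_E = 400 × 0.34314 = 137.257... → 137.

137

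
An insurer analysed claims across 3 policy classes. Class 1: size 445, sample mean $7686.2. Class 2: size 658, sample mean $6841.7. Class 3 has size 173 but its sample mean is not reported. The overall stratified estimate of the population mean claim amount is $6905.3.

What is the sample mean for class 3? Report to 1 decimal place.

5138.5

N = 445 + 658 + 173 = 1276.
Overall total = μ·N = 6905.3·1276 = 8811162.8.
Subtract the known strata: 445·7686.2 + 658·6841.7 = 7922197.6.
Remaining total for class 3: 8811162.8 − 7922197.6 = 888965.2.
Divide by its size: 888965.2 / 173 = 5138.527... → 5138.5.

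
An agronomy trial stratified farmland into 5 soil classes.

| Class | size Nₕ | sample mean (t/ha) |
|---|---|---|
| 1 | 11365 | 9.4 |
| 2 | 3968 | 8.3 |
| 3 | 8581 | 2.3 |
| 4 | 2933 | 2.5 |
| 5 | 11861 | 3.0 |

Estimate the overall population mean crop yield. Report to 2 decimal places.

x̄_st = (Σ Nₕx̄ₕ) / (Σ Nₕ) = (11365·9.4 + 3968·8.3 + 8581·2.3 + 2933·2.5 + 11861·3.0) / 38708
= 202417.2 / 38708 = 5.2293... → 5.23.

5.23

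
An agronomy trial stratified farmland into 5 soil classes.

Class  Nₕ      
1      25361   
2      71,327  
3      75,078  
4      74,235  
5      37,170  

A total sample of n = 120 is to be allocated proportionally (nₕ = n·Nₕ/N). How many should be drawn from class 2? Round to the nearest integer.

30

Share of class 2 = 71327/283171 = 0.25189.
Allocate 120 × 0.25189 = 30.226... → 30.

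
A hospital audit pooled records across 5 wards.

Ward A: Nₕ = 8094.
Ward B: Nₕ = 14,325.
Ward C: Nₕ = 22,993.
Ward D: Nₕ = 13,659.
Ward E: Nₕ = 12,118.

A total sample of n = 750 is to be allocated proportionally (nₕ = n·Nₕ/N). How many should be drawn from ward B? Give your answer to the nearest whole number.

Share of ward B = 14325/71189 = 0.20122.
Allocate 750 × 0.20122 = 150.919... → 151.

151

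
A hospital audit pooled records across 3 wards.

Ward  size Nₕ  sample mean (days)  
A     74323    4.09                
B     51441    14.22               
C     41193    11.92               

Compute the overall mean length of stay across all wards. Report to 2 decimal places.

x̄_st = (Σ Nₕx̄ₕ) / (Σ Nₕ) = (74323·4.09 + 51441·14.22 + 41193·11.92) / 166957
= 1526492.65 / 166957 = 9.1430... → 9.14.

9.14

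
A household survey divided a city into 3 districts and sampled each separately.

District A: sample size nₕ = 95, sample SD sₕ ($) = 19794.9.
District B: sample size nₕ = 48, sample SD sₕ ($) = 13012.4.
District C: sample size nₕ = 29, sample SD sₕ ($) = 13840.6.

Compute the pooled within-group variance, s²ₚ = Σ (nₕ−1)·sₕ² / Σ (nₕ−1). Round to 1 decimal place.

Degrees of freedom: 94 + 47 + 28 = 169.
Σ(nₕ−1)sₕ² = 94·391838066.01 + 47·169322553.76 + 28·191562208.36 = 50154680065.74.
s²ₚ = 50154680065.74 / 169 = 296773254.827... → 296773254.8.

296773254.8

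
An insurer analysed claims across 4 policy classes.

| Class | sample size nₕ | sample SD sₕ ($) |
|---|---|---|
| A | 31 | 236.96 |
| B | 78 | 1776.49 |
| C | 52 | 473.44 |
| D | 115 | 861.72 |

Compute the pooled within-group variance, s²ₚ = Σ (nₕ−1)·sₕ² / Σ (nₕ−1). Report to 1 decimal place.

1252843.8

Degrees of freedom: 30 + 77 + 51 + 114 = 272.
Σ(nₕ−1)sₕ² = 30·56150.0416 + 77·3155916.7201 + 51·224145.4336 + 114·742561.3584 = 340773500.6669.
s²ₚ = 340773500.6669 / 272 = 1252843.752... → 1252843.8.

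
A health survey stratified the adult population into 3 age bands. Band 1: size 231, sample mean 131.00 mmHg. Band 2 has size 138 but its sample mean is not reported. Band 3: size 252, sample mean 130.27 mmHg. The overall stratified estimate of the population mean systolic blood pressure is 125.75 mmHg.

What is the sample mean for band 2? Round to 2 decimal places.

108.71

N = 231 + 138 + 252 = 621.
Overall total = μ·N = 125.75·621 = 78090.75.
Subtract the known strata: 231·131.00 + 252·130.27 = 63089.04.
Remaining total for band 2: 78090.75 − 63089.04 = 15001.71.
Divide by its size: 15001.71 / 138 = 108.7080... → 108.71.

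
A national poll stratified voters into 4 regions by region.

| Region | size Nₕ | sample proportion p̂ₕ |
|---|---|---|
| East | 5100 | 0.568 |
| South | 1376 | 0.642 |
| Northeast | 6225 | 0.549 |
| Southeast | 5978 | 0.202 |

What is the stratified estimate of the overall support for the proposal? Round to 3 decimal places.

0.450

N = 5100 + 1376 + 6225 + 5978 = 18679.
Overall proportion = Σ (Nₕ/N)·p̂ₕ.
Σ Nₕp̂ₕ = 2896.8 + 883.392 + 3417.525 + 1207.556 = 8405.273.
8405.273 / 18679 = 0.44999... → 0.450.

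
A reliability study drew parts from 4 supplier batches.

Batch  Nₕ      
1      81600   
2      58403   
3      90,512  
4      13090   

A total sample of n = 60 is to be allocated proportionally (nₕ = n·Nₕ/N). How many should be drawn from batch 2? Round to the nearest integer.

14

Share of batch 2 = 58403/243605 = 0.23974.
Allocate 60 × 0.23974 = 14.385... → 14.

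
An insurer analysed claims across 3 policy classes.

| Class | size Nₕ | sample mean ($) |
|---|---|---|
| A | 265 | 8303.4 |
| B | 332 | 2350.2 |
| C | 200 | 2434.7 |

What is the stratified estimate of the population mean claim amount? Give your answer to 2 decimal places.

4350.82

N = 265 + 332 + 200 = 797.
Overall mean = Σ (Nₕ/N)·x̄ₕ — weight by population share, not a simple average.
Σ Nₕx̄ₕ = 265·8303.4 + 332·2350.2 + 200·2434.7 = 2200401 + 780266.4 + 486940 = 3467607.4.
Divide by N: 3467607.4 / 797 = 4350.8248... → 4350.82.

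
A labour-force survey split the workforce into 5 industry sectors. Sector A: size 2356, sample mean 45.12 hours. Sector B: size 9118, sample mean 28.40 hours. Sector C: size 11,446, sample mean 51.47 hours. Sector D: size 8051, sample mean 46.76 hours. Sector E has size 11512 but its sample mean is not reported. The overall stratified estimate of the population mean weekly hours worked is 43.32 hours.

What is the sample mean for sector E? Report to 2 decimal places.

44.26

N = 2356 + 9118 + 11446 + 8051 + 11512 = 42483.
Overall total = μ·N = 43.32·42483 = 1840363.56.
Subtract the known strata: 2356·45.12 + 9118·28.40 + 11446·51.47 + 8051·46.76 = 1330844.3.
Remaining total for sector E: 1840363.56 − 1330844.3 = 509519.26.
Divide by its size: 509519.26 / 11512 = 44.2598... → 44.26.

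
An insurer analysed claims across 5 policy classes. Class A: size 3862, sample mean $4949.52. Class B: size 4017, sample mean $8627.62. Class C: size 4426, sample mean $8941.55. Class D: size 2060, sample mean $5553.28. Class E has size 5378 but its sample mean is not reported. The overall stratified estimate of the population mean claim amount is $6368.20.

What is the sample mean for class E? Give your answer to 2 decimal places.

Σ Nₕx̄ₕ = N·μ, so 5378·x̄_E = 19743·6368.20 − (3862·4949.52 + 4017·8627.62 + 4426·8941.55 + 2060·5553.28).
= 125727372.6 − 104787252.88 = 20940119.72.
x̄_E = 20940119.72 / 5378 = 3893.6630... → 3893.66.

3893.66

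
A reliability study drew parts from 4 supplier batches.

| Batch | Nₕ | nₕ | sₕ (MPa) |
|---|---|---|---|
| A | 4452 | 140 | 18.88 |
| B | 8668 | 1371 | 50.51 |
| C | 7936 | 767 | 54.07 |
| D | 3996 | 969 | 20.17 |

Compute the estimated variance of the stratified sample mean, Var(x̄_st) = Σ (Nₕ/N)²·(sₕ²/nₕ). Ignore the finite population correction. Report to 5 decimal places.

N = 25052. Term for each stratum: Wₕ²sₕ²/nₕ.
Var(x̄_st) = 0.08040841 + 0.22277696 + 0.38250392 + 0.01068204 = 0.69637133 → 0.69637.

0.69637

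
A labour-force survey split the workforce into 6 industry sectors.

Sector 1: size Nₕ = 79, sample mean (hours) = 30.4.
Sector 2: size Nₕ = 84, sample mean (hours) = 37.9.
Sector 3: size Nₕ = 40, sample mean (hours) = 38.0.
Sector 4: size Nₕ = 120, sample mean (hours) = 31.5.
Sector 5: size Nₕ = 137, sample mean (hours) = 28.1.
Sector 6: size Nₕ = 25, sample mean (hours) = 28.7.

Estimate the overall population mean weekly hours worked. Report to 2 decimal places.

N = 485; weights Wₕ = Nₕ/N = (0.1629, 0.1732, 0.0825, 0.2474, 0.2825, 0.0515).
x̄_st = Σ Wₕ·x̄ₕ = 0.1629·30.4 + 0.1732·37.9 + 0.0825·38.0 + 0.2474·31.5 + 0.2825·28.1 + 0.0515·28.7 ≈ 31.8606...
→ 31.86.

31.86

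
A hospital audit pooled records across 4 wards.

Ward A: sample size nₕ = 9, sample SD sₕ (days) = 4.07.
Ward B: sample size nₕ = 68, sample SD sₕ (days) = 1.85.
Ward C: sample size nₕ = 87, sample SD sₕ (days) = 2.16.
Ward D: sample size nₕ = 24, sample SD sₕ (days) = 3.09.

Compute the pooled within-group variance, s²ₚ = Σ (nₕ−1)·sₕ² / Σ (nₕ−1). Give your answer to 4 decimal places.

5.3406

Degrees of freedom: 8 + 67 + 86 + 23 = 184.
Σ(nₕ−1)sₕ² = 8·16.5649 + 67·3.4225 + 86·4.6656 + 23·9.5481 = 982.6746.
s²ₚ = 982.6746 / 184 = 5.340623... → 5.3406.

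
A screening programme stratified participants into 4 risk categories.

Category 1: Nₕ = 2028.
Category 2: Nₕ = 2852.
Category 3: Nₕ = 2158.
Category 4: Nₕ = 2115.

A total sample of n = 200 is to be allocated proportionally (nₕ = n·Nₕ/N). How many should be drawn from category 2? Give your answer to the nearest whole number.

Share of category 2 = 2852/9153 = 0.31159.
Allocate 200 × 0.31159 = 62.318... → 62.

62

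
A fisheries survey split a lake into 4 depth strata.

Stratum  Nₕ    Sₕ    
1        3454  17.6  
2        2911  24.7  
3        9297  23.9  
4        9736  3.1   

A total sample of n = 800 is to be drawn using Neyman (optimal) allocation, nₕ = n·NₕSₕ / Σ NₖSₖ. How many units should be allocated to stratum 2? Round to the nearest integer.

1: NₕSₕ = 3454·17.6 = 60790.4
2: NₕSₕ = 2911·24.7 = 71901.7
3: NₕSₕ = 9297·23.9 = 222198.3
4: NₕSₕ = 9736·3.1 = 30181.6
Σ NₕSₕ = 385072.
n_2 = 800·71901.7/385072 = 149.378... → 149.

149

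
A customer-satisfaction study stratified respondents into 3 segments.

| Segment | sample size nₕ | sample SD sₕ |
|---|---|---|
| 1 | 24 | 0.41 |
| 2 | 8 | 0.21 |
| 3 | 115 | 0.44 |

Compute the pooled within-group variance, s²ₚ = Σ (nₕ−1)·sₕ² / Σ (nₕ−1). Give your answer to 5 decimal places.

Degrees of freedom: 23 + 7 + 114 = 144.
Σ(nₕ−1)sₕ² = 23·0.1681 + 7·0.0441 + 114·0.1936 = 26.2454.
s²ₚ = 26.2454 / 144 = 0.1822597... → 0.18226.

0.18226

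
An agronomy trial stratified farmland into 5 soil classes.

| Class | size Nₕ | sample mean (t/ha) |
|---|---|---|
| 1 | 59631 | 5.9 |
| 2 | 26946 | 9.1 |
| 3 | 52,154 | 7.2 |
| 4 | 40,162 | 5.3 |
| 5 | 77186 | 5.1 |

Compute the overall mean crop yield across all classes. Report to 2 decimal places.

N = 256079; weights Wₕ = Nₕ/N = (0.2329, 0.1052, 0.2037, 0.1568, 0.3014).
x̄_st = Σ Wₕ·x̄ₕ = 0.2329·5.9 + 0.1052·9.1 + 0.2037·7.2 + 0.1568·5.3 + 0.3014·5.1 ≈ 6.1663...
→ 6.17.

6.17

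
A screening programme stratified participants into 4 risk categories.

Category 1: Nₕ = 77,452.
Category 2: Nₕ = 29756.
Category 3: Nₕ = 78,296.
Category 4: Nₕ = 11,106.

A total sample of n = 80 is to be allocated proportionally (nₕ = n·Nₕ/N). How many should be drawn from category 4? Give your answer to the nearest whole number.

N = 77452 + 29756 + 78296 + 11106 = 196610.
n_4 = 80·11106/196610 = 4.519... → 5.

5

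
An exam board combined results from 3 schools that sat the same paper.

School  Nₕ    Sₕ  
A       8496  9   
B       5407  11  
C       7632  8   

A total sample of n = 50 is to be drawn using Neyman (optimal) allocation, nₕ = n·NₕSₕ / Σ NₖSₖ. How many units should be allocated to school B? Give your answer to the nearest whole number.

15

A: NₕSₕ = 8496·9 = 76464
B: NₕSₕ = 5407·11 = 59477
C: NₕSₕ = 7632·8 = 61056
Σ NₕSₕ = 196997.
n_B = 50·59477/196997 = 15.096... → 15.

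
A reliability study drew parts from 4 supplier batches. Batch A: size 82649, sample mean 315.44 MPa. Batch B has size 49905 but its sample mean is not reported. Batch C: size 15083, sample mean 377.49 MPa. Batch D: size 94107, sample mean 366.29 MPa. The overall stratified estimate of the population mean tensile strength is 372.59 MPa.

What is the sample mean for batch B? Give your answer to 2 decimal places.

477.64

Σ Nₕx̄ₕ = N·μ, so 49905·x̄_B = 241744·372.59 − (82649·315.44 + 15083·377.49 + 94107·366.29).
= 90071396.96 − 66234935.26 = 23836461.7.
x̄_B = 23836461.7 / 49905 = 477.6367... → 477.64.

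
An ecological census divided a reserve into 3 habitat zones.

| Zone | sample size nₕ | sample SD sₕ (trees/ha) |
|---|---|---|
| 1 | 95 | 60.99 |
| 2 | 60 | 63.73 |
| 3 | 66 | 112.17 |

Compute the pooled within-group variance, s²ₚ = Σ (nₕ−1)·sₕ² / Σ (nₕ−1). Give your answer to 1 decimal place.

1: (95−1)·60.99² = 94·3719.7801 = 349659.3294
2: (60−1)·63.73² = 59·4061.5129 = 239629.2611
3: (66−1)·112.17² = 65·12582.1089 = 817837.0785
Numerator = 1407125.669; denominator = Σ(nₕ−1) = 218.
s²ₚ = 1407125.669/218 = 6454.705... → 6454.7.

6454.7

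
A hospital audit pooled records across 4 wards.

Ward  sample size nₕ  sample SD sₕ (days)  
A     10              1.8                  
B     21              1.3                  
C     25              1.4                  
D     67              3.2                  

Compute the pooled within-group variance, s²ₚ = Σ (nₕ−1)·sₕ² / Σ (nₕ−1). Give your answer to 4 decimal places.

6.6037

A: (10−1)·1.8² = 9·3.24 = 29.16
B: (21−1)·1.3² = 20·1.69 = 33.8
C: (25−1)·1.4² = 24·1.96 = 47.04
D: (67−1)·3.2² = 66·10.24 = 675.84
Numerator = 785.84; denominator = Σ(nₕ−1) = 119.
s²ₚ = 785.84/119 = 6.603697... → 6.6037.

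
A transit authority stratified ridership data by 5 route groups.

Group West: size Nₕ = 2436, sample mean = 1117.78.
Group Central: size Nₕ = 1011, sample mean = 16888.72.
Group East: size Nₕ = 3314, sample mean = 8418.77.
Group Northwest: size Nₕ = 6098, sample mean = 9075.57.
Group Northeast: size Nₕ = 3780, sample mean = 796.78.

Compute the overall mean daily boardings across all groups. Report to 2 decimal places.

N = 2436 + 1011 + 3314 + 6098 + 3780 = 16639.
Overall mean = Σ (Nₕ/N)·x̄ₕ — weight by population share, not a simple average.
Σ Nₕx̄ₕ = 2436·1117.78 + 1011·16888.72 + 3314·8418.77 + 6098·9075.57 + 3780·796.78 = 2722912.08 + 17074495.92 + 27899803.78 + 55342825.86 + 3011828.4 = 106051866.04.
Divide by N: 106051866.04 / 16639 = 6373.6923... → 6373.69.

6373.69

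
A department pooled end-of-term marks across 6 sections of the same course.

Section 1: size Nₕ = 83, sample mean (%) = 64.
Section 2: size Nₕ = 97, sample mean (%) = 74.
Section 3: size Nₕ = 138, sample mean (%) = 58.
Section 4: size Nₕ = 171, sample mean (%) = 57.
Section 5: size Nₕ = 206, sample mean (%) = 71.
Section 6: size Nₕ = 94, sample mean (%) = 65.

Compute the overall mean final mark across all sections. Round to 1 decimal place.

N = 83 + 97 + 138 + 171 + 206 + 94 = 789.
The stratified mean weights each stratum mean by its population share Nₕ/N.
Σ Nₕx̄ₕ = 83·64 + 97·74 + 138·58 + 171·57 + 206·71 + 94·65 = 5312 + 7178 + 8004 + 9747 + 14626 + 6110 = 50977.
Divide by N: 50977 / 789 = 64.610... → 64.6.

64.6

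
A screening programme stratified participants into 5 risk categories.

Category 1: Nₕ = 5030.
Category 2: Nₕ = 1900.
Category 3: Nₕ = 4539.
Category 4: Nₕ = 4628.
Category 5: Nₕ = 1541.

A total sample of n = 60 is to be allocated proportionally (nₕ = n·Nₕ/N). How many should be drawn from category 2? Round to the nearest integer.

N = 5030 + 1900 + 4539 + 4628 + 1541 = 17638.
n_2 = 60·1900/17638 = 6.463... → 6.

6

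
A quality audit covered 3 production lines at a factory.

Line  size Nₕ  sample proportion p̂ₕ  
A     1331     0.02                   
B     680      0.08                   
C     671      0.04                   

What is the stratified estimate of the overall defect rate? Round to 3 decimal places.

N = 1331 + 680 + 671 = 2682.
Overall proportion = Σ (Nₕ/N)·p̂ₕ.
Σ Nₕp̂ₕ = 26.62 + 54.4 + 26.84 = 107.86.
107.86 / 2682 = 0.04022... → 0.040.

0.040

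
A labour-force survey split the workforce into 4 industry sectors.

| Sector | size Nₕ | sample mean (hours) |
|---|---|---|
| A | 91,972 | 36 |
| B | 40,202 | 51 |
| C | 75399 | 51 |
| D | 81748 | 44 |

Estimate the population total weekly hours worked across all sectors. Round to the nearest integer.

12803555

Population total = Σ Nₕ·x̄ₕ (each stratum's size times its mean).
91972·36 + 40202·51 + 75399·51 + 81748·44 = 3310992 + 2050302 + 3845349 + 3596912 = 12803555.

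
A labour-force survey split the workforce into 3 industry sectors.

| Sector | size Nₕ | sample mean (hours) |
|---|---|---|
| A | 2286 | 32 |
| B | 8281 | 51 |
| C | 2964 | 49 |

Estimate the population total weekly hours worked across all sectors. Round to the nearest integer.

640719

Population total = Σ Nₕ·x̄ₕ (each stratum's size times its mean).
2286·32 + 8281·51 + 2964·49 = 73152 + 422331 + 145236 = 640719.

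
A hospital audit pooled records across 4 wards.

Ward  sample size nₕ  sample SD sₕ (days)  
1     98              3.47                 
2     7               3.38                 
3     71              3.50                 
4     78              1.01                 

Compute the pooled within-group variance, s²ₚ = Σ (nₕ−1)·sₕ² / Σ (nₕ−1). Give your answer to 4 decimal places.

Degrees of freedom: 97 + 6 + 70 + 77 = 250.
Σ(nₕ−1)sₕ² = 97·12.0409 + 6·11.4244 + 70·12.25 + 77·1.0201 = 2172.5614.
s²ₚ = 2172.5614 / 250 = 8.690246... → 8.6902.

8.6902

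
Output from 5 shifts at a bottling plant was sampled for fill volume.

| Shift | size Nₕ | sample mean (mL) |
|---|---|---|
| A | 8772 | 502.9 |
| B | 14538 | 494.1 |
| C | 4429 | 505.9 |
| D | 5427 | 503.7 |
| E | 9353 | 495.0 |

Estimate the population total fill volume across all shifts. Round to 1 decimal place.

21198610.6

Estimate total by summing Nₕ·x̄ₕ over strata.
8772·502.9 + 14538·494.1 + 4429·505.9 + 5427·503.7 + 9353·495.0 = 4411438.8 + 7183225.8 + 2240631.1 + 2733579.9 + 4629735 = 21198610.6.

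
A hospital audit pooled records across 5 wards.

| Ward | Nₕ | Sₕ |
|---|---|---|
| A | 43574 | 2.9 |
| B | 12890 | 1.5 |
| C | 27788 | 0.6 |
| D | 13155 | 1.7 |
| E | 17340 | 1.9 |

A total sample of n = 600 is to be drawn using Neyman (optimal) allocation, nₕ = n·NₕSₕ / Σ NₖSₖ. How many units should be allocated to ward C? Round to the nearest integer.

Σ NₕSₕ = 43574·2.9 + 12890·1.5 + 27788·0.6 + 13155·1.7 + 17340·1.9 = 217681.9.
Share for C: 16672.8/217681.9 = 0.07659.
n_C = 600 × 0.07659 = 45.955... → 46.

46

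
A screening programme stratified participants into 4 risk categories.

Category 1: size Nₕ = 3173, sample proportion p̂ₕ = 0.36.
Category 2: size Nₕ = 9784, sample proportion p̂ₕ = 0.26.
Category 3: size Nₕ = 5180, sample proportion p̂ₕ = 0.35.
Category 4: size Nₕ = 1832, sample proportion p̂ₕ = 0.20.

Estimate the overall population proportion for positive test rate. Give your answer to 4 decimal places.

Wₕ = Nₕ/N with N = 19969: 0.1589, 0.4900, 0.2594, 0.0917.
p̂_st = 0.1589·0.36 + 0.4900·0.26 + 0.2594·0.35 + 0.0917·0.20 ≈ 0.293731... → 0.2937.

0.2937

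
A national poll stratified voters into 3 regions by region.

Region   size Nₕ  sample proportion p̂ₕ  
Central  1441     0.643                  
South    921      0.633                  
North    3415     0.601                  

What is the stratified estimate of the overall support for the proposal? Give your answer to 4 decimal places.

Wₕ = Nₕ/N with N = 5777: 0.2494, 0.1594, 0.5911.
p̂_st = 0.2494·0.643 + 0.1594·0.633 + 0.5911·0.601 ≈ 0.616578... → 0.6166.

0.6166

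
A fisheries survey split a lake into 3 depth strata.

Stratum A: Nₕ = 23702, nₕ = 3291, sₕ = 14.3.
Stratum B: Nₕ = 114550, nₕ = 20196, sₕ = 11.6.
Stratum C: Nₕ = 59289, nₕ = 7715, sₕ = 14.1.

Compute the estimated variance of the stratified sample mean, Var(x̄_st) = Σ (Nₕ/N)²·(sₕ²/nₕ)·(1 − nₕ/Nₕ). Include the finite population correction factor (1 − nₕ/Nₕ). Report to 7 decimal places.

0.0046350

N = 197541; Wₕ = Nₕ/N.
stratum A: (23702/197541)²·14.3²/3291·(1 − 3291/23702) = 0.0007703338
stratum B: (114550/197541)²·11.6²/20196·(1 − 20196/114550) = 0.0018454043
stratum C: (59289/197541)²·14.1²/7715·(1 − 7715/59289) = 0.0020192623
Sum = 0.0046350005 → 0.0046350.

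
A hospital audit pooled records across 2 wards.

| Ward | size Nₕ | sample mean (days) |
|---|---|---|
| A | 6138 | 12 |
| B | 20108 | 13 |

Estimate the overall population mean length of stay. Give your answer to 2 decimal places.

12.77

x̄_st = (Σ Nₕx̄ₕ) / (Σ Nₕ) = (6138·12 + 20108·13) / 26246
= 335060 / 26246 = 12.7661... → 12.77.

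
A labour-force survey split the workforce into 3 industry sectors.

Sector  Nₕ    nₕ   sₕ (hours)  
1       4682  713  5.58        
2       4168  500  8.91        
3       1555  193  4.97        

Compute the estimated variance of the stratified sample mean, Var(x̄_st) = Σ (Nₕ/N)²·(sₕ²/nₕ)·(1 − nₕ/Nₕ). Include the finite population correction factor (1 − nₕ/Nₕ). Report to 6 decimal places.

N = 10405; Wₕ = Nₕ/N.
sector 1: (4682/10405)²·5.58²/713·(1 − 713/4682) = 0.007495614
sector 2: (4168/10405)²·8.91²/500·(1 − 500/4168) = 0.022421170
sector 3: (1555/10405)²·4.97²/193·(1 − 193/1555) = 0.002503680
Sum = 0.032420464 → 0.032420.

0.032420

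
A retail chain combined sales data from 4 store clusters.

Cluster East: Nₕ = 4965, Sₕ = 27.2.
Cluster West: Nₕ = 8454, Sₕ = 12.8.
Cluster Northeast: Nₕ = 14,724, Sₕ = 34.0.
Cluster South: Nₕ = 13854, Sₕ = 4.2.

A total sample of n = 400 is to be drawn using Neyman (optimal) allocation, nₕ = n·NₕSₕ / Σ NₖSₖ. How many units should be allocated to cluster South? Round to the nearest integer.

East: NₕSₕ = 4965·27.2 = 135048
West: NₕSₕ = 8454·12.8 = 108211.2
Northeast: NₕSₕ = 14724·34.0 = 500616
South: NₕSₕ = 13854·4.2 = 58186.8
Σ NₕSₕ = 802062.
n_South = 400·58186.8/802062 = 29.019... → 29.

29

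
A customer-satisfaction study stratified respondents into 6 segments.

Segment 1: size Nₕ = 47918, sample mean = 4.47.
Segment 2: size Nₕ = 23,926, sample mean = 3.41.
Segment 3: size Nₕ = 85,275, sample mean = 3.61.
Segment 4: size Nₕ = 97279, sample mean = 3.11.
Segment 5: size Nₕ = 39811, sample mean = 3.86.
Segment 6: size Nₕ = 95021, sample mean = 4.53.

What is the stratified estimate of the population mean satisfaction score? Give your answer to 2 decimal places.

3.83

x̄_st = (Σ Nₕx̄ₕ) / (Σ Nₕ) = (47918·4.47 + 23926·3.41 + 85275·3.61 + 97279·3.11 + 39811·3.86 + 95021·4.53) / 389230
= 1490277.15 / 389230 = 3.8288... → 3.83.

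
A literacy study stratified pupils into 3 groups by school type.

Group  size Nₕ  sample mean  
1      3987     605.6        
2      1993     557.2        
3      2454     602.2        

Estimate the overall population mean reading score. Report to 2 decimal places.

N = 3987 + 1993 + 2454 = 8434.
Weight each subgroup mean by Nₕ/N and sum.
Σ Nₕx̄ₕ = 3987·605.6 + 1993·557.2 + 2454·602.2 = 2414527.2 + 1110499.6 + 1477798.8 = 5002825.6.
Divide by N: 5002825.6 / 8434 = 593.1735... → 593.17.

593.17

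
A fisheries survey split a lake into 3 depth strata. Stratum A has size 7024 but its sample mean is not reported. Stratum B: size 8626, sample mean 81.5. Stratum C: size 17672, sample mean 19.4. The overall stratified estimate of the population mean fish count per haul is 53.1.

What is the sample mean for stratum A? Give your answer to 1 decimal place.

103.0

N = 7024 + 8626 + 17672 = 33322.
Overall total = μ·N = 53.1·33322 = 1769398.2.
Subtract the known strata: 8626·81.5 + 17672·19.4 = 1045855.8.
Remaining total for stratum A: 1769398.2 − 1045855.8 = 723542.4.
Divide by its size: 723542.4 / 7024 = 103.010... → 103.0.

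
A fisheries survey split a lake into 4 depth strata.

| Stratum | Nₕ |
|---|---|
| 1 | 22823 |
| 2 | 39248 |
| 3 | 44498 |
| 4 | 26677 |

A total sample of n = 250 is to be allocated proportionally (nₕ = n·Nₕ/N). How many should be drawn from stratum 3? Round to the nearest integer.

83

N = 22823 + 39248 + 44498 + 26677 = 133246.
n_3 = 250·44498/133246 = 83.488... → 83.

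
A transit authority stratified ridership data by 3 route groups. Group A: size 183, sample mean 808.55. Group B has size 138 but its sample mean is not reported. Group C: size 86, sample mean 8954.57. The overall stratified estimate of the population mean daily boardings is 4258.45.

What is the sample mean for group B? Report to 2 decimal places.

5906.75

N = 183 + 138 + 86 = 407.
Overall total = μ·N = 4258.45·407 = 1733189.15.
Subtract the known strata: 183·808.55 + 86·8954.57 = 918057.67.
Remaining total for group B: 1733189.15 − 918057.67 = 815131.48.
Divide by its size: 815131.48 / 138 = 5906.7499... → 5906.75.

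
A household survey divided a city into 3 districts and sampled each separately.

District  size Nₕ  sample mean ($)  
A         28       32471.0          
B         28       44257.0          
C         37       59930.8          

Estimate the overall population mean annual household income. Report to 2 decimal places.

x̄_st = (Σ Nₕx̄ₕ) / (Σ Nₕ) = (28·32471.0 + 28·44257.0 + 37·59930.8) / 93
= 4365823.6 / 93 = 46944.3398... → 46944.34.

46944.34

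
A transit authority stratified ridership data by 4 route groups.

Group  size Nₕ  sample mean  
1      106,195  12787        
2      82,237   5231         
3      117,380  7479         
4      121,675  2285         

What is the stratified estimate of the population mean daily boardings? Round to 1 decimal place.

6886.8

x̄_st = (Σ Nₕx̄ₕ) / (Σ Nₕ) = (106195·12787 + 82237·5231 + 117380·7479 + 121675·2285) / 427487
= 2944009607 / 427487 = 6886.782... → 6886.8.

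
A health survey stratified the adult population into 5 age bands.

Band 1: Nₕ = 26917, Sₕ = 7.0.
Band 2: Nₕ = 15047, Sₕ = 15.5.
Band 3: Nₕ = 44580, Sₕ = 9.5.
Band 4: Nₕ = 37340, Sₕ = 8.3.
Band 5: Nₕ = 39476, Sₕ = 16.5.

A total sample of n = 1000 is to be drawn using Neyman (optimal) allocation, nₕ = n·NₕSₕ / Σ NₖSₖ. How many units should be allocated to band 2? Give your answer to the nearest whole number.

129

Σ NₕSₕ = 26917·7.0 + 15047·15.5 + 44580·9.5 + 37340·8.3 + 39476·16.5 = 1806433.5.
Share for 2: 233228.5/1806433.5 = 0.12911.
n_2 = 1000 × 0.12911 = 129.110... → 129.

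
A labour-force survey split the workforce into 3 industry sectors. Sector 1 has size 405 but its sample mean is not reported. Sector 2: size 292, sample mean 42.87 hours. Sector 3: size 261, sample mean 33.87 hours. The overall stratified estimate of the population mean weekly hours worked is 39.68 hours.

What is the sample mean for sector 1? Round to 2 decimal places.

N = 405 + 292 + 261 = 958.
Overall total = μ·N = 39.68·958 = 38013.44.
Subtract the known strata: 292·42.87 + 261·33.87 = 21358.11.
Remaining total for sector 1: 38013.44 − 21358.11 = 16655.33.
Divide by its size: 16655.33 / 405 = 41.1243... → 41.12.

41.12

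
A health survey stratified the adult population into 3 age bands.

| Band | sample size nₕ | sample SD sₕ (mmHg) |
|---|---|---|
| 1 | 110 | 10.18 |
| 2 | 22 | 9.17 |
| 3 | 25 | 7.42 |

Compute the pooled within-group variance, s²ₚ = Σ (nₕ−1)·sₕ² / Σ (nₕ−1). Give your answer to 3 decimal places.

93.397

1: (110−1)·10.18² = 109·103.6324 = 11295.9316
2: (22−1)·9.17² = 21·84.0889 = 1765.8669
3: (25−1)·7.42² = 24·55.0564 = 1321.3536
Numerator = 14383.1521; denominator = Σ(nₕ−1) = 154.
s²ₚ = 14383.1521/154 = 93.39709... → 93.397.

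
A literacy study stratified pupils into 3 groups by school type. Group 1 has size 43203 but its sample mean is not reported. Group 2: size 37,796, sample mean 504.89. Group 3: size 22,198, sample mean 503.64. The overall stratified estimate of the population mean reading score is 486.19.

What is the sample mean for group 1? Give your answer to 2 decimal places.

Σ Nₕx̄ₕ = N·μ, so 43203·x̄_1 = 103197·486.19 − (37796·504.89 + 22198·503.64).
= 50173349.43 − 30262623.16 = 19910726.27.
x̄_1 = 19910726.27 / 43203 = 460.8644... → 460.86.

460.86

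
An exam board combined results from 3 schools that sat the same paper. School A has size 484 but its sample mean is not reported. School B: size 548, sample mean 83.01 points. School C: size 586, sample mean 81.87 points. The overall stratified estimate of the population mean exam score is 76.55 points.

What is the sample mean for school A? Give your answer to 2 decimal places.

62.79

Σ Nₕx̄ₕ = N·μ, so 484·x̄_A = 1618·76.55 − (548·83.01 + 586·81.87).
= 123857.9 − 93465.3 = 30392.6.
x̄_A = 30392.6 / 484 = 62.7946... → 62.79.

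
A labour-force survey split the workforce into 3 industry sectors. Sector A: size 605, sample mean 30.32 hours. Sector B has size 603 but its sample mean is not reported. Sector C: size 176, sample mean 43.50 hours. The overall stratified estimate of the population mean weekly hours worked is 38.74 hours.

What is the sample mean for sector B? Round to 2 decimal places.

Σ Nₕx̄ₕ = N·μ, so 603·x̄_B = 1384·38.74 − (605·30.32 + 176·43.50).
= 53616.16 − 25999.6 = 27616.56.
x̄_B = 27616.56 / 603 = 45.7986... → 45.80.

45.80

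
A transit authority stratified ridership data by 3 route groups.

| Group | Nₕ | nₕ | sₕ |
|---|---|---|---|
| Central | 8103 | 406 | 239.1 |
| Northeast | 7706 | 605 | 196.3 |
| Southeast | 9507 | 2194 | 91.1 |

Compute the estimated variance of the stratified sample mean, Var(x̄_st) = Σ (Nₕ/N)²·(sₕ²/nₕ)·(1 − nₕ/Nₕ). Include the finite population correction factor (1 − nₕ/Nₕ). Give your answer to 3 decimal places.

N = 25316. Term for each stratum: Wₕ²sₕ²/nₕ·(1−nₕ/Nₕ).
Var(x̄_st) = 13.702830 + 5.438055 + 0.410345 = 19.551230 → 19.551.

19.551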